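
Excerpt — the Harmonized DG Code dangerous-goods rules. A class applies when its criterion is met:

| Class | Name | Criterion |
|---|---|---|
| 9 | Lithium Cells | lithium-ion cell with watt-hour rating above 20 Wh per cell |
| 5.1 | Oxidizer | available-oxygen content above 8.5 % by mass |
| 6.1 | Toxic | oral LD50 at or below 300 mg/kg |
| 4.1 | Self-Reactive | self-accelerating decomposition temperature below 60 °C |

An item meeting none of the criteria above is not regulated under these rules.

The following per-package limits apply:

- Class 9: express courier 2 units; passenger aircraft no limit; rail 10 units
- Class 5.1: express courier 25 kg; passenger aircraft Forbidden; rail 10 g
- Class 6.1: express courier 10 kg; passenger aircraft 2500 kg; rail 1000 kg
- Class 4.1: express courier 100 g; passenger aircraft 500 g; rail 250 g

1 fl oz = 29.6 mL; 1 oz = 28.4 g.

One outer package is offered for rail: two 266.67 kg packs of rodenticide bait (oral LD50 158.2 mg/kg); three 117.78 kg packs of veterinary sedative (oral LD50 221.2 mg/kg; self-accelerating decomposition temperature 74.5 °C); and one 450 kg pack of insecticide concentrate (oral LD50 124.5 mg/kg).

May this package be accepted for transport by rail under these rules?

No

Oral LD50 158.2 mg/kg meets the Class 6.1 criterion (Toxic), so the rodenticide bait is Class 6.1.
Veterinary sedative: oral LD50 221.2 mg/kg ≤ 300 mg/kg → Class 6.1 (Toxic).
Insecticide concentrate: oral LD50 124.5 mg/kg ≤ 300 mg/kg → Class 6.1 (Toxic).
Total Class 6.1: (two 266.67 kg packs = 533.34 kg) + (three 117.78 kg packs = 353.34 kg) + 450 kg = 1336.68 kg.
That exceeds the Class 6.1 rail limit of 1000 kg.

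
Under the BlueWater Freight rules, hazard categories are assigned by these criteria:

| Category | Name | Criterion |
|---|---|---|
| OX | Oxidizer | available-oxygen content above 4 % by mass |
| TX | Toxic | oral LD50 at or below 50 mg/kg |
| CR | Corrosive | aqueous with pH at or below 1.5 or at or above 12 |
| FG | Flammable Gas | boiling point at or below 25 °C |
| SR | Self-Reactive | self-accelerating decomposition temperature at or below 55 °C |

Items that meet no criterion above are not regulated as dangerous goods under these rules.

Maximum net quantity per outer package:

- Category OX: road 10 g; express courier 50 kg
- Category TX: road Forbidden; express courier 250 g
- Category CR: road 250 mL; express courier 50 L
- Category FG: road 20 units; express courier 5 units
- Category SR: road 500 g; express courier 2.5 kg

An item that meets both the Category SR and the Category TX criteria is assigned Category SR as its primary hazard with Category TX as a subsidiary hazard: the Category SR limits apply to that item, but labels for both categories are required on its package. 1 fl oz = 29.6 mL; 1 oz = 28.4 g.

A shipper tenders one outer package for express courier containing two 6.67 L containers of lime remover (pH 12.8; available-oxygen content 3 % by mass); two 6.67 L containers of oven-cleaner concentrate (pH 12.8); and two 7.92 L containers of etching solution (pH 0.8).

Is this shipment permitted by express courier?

Yes

With pH 12.8 (≥ 12), the lime remover falls in Category CR.
The oven-cleaner concentrate has pH 12.8, which is ≥ 12, so it is Category CR (Corrosive).
With pH 0.8 (≤ 1.5), the etching solution falls in Category CR.
Category CR net quantity: (two 6.67 L containers = 13.34 L) + (two 6.67 L containers = 13.34 L) + (two 7.92 L containers = 15.84 L) = 42.52 L.
42.52 L ≤ 50 L (express courier limit, Category CR) — within limit.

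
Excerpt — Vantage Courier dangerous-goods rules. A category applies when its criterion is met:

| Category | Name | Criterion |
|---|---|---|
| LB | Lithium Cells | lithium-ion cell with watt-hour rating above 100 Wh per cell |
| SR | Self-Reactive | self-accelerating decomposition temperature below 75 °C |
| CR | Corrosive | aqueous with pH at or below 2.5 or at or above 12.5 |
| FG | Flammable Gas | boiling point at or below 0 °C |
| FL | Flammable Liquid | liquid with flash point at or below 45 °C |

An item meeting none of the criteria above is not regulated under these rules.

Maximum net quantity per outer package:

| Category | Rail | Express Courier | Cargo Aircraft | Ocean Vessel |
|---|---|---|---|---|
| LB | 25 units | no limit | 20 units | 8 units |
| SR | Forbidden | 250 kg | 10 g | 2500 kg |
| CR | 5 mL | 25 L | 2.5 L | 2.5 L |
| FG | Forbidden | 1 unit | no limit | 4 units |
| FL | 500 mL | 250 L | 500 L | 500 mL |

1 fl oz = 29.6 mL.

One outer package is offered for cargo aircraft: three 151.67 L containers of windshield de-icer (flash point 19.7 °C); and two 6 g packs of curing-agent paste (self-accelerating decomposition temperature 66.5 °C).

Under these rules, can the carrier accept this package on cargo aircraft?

No

The windshield de-icer has flash point 19.7 °C, which is ≤ 45 °C, so it is Category FL (Flammable Liquid).
Self-accelerating decomposition temperature 66.5 °C meets the Category SR criterion (Self-Reactive), so the curing-agent paste is Category SR.
Category FL quantity: three 151.67 L containers = 455.01 L.
That is within the Category FL cargo aircraft limit of 500 L.
Category SR quantity: two 6 g packs = 12 g.
12 g > 10 g (cargo aircraft limit, Category SR) — over the limit.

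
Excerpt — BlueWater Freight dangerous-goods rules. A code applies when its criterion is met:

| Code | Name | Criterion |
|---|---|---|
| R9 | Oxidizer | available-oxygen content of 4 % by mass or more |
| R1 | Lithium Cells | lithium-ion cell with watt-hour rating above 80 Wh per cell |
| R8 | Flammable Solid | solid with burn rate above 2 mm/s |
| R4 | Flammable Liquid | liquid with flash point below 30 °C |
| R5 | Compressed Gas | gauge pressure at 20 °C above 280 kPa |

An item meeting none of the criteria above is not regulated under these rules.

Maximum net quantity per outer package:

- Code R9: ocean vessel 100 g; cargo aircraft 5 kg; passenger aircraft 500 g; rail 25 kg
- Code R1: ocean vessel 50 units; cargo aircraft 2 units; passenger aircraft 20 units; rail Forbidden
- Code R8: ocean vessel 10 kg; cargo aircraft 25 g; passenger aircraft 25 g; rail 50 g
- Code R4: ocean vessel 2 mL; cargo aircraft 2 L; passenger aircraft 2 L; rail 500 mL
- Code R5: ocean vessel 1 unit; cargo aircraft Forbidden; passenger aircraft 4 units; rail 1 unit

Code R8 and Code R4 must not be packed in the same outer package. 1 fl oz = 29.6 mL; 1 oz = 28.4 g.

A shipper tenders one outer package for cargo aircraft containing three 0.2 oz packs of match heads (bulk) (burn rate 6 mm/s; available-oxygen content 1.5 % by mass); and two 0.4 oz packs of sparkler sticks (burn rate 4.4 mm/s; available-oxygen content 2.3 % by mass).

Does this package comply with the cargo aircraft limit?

No

Burn rate 6 mm/s meets the Code R8 criterion (Flammable Solid), so the match heads (bulk) are Code R8.
With burn rate 4.4 mm/s (> 2 mm/s), the sparkler sticks fall in Code R8.
Code R8 net quantity: (three 0.2 oz packs = 17.04 g) + (two 0.4 oz packs = 22.72 g) = 39.76 g.
39.76 g > 25 g (cargo aircraft limit, Code R8) — over the limit.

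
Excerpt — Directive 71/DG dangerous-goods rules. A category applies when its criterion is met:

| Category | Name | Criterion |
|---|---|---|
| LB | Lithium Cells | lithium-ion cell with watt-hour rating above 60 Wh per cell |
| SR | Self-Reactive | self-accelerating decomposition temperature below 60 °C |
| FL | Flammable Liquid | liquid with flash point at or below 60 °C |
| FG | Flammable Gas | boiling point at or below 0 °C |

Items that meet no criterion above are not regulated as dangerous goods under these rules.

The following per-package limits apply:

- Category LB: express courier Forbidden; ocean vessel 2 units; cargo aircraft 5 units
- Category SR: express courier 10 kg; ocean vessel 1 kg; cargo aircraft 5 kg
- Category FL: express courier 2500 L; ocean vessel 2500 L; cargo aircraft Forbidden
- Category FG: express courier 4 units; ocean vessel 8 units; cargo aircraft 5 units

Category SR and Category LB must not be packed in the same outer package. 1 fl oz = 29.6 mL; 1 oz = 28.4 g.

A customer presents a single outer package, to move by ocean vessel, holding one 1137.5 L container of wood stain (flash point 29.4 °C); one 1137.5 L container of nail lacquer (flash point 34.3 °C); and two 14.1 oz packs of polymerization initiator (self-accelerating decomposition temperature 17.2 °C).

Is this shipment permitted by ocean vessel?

Yes

The wood stain has flash point 29.4 °C, which is ≤ 60 °C, so it is Category FL (Flammable Liquid).
Flash point 34.3 °C meets the Category FL criterion (Flammable Liquid), so the nail lacquer is Category FL.
Polymerization initiator: self-accelerating decomposition temperature 17.2 °C < 60 °C → Category SR (Self-Reactive).
Category SR quantity: two 14.1 oz packs = 800.88 g.
That is within the Category SR ocean vessel limit of 1 kg.
Category FL net quantity: 1137.5 L + 1137.5 L = 2275 L.
2275 L ≤ 2500 L (ocean vessel limit, Category FL) — within limit.
The segregation rule (Category SR with Category LB) does not apply to Category SR with Category FL.
Every hazard category is within its ocean vessel limit and no segregation rule is violated.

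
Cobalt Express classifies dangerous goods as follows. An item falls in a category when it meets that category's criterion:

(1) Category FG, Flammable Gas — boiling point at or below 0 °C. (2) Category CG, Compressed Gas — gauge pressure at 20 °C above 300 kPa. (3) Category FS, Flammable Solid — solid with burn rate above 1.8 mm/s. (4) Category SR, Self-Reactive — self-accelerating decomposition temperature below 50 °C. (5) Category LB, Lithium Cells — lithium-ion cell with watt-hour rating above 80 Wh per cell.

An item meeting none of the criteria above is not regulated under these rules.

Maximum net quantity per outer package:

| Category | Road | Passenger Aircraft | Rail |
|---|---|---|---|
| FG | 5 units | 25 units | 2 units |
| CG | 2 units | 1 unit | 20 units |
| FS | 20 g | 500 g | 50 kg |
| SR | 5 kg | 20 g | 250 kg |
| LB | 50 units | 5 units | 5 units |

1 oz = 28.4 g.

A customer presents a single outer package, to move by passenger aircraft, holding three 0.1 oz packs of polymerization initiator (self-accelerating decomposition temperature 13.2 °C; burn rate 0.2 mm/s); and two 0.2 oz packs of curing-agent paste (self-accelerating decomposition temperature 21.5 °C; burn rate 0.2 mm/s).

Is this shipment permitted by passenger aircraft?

The polymerization initiator has self-accelerating decomposition temperature 13.2 °C, which is < 50 °C, so it is Category SR (Self-Reactive).
The curing-agent paste has self-accelerating decomposition temperature 21.5 °C, which is < 50 °C, so it is Category SR (Self-Reactive).
Category SR net quantity: (three 0.1 oz packs = 8.52 g) + (two 0.2 oz packs = 11.36 g) = 19.88 g.
19.88 g is within the passenger aircraft limit of 20 g for Category SR.

Yes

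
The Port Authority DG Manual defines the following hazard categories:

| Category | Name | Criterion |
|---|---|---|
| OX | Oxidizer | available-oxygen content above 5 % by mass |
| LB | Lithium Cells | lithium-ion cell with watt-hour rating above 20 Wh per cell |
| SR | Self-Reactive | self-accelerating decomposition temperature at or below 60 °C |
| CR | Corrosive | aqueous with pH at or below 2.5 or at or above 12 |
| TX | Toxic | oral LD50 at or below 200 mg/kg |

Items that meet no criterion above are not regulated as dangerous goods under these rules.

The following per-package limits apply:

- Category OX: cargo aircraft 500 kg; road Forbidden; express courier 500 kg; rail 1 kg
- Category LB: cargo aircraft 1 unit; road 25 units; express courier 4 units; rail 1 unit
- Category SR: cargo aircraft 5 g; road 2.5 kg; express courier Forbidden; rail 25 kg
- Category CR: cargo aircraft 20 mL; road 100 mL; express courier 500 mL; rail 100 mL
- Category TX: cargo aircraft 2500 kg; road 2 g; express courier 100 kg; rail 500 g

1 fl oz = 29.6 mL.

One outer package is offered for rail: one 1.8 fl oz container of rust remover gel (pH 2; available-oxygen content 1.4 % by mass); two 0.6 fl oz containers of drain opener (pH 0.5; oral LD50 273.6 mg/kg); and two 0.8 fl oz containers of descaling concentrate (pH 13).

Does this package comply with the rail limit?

With pH 2 (≤ 2.5), the rust remover gel falls in Category CR.
pH 0.5 meets the Category CR criterion (Corrosive), so the drain opener is Category CR.
Descaling concentrate: pH 13 ≥ 12 → Category CR (Corrosive).
Category CR net quantity: (one 1.8 fl oz container = 53.28 mL) + (two 0.6 fl oz containers = 35.52 mL) + (two 0.8 fl oz containers = 47.36 mL) = 136.16 mL.
136.16 mL > 100 mL (rail limit, Category CR) — over the limit.

No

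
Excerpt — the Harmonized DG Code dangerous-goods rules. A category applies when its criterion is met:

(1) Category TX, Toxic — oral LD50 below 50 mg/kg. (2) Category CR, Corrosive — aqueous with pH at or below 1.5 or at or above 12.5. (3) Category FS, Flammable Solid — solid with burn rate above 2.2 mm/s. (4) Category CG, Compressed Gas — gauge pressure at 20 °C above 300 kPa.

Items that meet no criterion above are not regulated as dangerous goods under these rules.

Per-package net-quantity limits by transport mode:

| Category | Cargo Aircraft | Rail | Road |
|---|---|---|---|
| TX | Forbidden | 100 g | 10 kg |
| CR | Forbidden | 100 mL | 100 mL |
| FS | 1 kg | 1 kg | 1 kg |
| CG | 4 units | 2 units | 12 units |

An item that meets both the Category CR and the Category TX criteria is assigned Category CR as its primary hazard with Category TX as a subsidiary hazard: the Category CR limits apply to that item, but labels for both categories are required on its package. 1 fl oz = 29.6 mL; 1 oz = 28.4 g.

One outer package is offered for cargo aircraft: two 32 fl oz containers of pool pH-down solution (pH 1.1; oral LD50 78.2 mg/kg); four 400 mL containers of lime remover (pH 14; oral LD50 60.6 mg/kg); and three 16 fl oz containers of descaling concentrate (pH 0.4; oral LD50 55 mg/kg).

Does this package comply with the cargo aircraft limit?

Pool pH-down solution: pH 1.1 ≤ 1.5 → Category CR (Corrosive).
Lime remover: pH 14 ≥ 12.5 → Category CR (Corrosive).
With pH 0.4 (≤ 1.5), the descaling concentrate falls in Category CR.
Total Category CR: (two 32 fl oz containers = 1894.4 mL) + (four 400 mL containers = 1.6 L) + (three 16 fl oz containers = 1420.8 mL) = 4915.2 mL.
By cargo aircraft, Category CR is Forbidden regardless of quantity.

No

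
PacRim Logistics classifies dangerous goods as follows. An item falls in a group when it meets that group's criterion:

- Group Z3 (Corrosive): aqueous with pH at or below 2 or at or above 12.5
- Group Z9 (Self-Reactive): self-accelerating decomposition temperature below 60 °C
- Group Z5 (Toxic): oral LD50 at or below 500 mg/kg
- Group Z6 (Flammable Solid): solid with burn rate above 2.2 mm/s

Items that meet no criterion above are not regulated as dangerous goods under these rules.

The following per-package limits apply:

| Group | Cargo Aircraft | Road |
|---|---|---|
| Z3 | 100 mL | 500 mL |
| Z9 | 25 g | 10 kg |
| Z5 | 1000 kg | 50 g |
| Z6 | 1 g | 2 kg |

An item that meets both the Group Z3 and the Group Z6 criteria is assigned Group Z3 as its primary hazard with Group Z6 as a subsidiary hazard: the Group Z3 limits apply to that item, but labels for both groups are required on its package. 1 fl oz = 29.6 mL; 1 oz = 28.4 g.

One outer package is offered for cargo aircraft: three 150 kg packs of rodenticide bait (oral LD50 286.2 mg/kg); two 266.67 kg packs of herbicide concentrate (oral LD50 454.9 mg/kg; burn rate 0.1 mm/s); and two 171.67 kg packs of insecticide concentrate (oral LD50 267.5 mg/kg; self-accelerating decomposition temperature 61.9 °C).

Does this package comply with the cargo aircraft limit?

Rodenticide bait: oral LD50 286.2 mg/kg ≤ 500 mg/kg → Group Z5 (Toxic).
Oral LD50 454.9 mg/kg meets the Group Z5 criterion (Toxic), so the herbicide concentrate is Group Z5.
Oral LD50 267.5 mg/kg meets the Group Z5 criterion (Toxic), so the insecticide concentrate is Group Z5.
Total Group Z5: (three 150 kg packs = 450 kg) + (two 266.67 kg packs = 533.34 kg) + (two 171.67 kg packs = 343.34 kg) = 1326.68 kg.
1326.68 kg exceeds the cargo aircraft limit of 1000 kg for Group Z5.

No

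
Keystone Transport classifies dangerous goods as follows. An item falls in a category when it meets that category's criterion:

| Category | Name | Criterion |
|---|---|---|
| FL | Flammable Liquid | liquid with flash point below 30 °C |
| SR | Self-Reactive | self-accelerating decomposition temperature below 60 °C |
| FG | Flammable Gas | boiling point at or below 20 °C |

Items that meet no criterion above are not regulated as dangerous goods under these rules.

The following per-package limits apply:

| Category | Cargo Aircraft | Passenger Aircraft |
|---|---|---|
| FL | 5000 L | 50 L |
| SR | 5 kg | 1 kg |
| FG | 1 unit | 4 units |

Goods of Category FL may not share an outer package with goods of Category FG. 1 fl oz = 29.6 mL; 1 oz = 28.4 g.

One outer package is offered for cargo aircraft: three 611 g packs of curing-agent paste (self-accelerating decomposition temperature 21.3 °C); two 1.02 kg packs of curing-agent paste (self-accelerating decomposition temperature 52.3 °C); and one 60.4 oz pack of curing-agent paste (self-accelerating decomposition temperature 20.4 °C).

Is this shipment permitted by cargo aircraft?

No

The curing-agent paste has self-accelerating decomposition temperature 21.3 °C, which is < 60 °C, so it is Category SR (Self-Reactive).
With self-accelerating decomposition temperature 52.3 °C (< 60 °C), the curing-agent paste falls in Category SR.
Self-accelerating decomposition temperature 20.4 °C meets the Category SR criterion (Self-Reactive), so the curing-agent paste is Category SR.
Total Category SR: (three 611 g packs = 1.833 kg) + (two 1.02 kg packs = 2.04 kg) + (one 60.4 oz pack = 1715.36 g) = 5588.36 g.
5588.36 g exceeds the cargo aircraft limit of 5 kg for Category SR.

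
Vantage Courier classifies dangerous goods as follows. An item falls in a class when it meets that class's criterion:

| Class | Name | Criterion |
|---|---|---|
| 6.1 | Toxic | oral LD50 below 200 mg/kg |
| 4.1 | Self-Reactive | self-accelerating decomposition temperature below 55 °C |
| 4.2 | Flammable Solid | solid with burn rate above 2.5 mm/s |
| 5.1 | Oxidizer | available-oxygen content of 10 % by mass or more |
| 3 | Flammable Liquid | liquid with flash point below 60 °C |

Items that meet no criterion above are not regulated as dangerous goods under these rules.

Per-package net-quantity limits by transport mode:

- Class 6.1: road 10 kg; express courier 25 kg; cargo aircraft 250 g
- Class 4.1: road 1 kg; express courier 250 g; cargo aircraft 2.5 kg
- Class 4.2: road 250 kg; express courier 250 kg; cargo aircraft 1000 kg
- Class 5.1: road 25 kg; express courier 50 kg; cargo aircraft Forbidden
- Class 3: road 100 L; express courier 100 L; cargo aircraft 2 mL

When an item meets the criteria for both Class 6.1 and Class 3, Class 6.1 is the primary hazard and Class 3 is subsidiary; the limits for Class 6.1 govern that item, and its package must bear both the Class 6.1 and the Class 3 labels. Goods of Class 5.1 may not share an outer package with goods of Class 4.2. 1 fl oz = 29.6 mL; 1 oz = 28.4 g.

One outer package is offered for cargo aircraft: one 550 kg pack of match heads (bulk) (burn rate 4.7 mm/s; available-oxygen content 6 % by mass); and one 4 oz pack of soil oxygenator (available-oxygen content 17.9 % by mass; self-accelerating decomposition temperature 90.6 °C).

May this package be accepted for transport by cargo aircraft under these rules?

Match heads (bulk): burn rate 4.7 mm/s > 2.5 mm/s → Class 4.2 (Flammable Solid).
Available-oxygen content 17.9 % by mass meets the Class 5.1 criterion (Oxidizer), so the soil oxygenator is Class 5.1.
Class 5.1 quantity: one 4 oz pack = 113.6 g.
Class 5.1 is Forbidden by cargo aircraft.
Class 4.2 quantity: 550 kg.
550 kg is within the cargo aircraft limit of 1000 kg for Class 4.2.
Class 5.1 and Class 4.2 may not share an outer package.

No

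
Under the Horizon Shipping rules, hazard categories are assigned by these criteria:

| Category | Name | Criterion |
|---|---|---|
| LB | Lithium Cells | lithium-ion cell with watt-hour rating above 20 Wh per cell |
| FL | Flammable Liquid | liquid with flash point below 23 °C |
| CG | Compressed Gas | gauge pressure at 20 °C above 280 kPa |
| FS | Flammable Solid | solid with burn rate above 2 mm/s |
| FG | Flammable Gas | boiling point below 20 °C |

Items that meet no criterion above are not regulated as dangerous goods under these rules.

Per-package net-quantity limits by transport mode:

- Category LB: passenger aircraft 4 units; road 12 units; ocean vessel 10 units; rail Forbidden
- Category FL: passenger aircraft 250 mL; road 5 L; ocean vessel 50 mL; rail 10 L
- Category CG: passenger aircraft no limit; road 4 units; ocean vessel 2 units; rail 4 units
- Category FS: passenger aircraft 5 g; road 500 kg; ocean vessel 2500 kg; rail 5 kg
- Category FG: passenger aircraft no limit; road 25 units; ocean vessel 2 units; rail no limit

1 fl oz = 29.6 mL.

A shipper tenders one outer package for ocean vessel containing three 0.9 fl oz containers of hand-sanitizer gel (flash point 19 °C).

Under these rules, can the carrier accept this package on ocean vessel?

The hand-sanitizer gel has flash point 19 °C, which is < 23 °C, so it is Category FL (Flammable Liquid).
Category FL quantity: three 0.9 fl oz containers = 79.92 mL.
That exceeds the Category FL ocean vessel limit of 50 mL.

No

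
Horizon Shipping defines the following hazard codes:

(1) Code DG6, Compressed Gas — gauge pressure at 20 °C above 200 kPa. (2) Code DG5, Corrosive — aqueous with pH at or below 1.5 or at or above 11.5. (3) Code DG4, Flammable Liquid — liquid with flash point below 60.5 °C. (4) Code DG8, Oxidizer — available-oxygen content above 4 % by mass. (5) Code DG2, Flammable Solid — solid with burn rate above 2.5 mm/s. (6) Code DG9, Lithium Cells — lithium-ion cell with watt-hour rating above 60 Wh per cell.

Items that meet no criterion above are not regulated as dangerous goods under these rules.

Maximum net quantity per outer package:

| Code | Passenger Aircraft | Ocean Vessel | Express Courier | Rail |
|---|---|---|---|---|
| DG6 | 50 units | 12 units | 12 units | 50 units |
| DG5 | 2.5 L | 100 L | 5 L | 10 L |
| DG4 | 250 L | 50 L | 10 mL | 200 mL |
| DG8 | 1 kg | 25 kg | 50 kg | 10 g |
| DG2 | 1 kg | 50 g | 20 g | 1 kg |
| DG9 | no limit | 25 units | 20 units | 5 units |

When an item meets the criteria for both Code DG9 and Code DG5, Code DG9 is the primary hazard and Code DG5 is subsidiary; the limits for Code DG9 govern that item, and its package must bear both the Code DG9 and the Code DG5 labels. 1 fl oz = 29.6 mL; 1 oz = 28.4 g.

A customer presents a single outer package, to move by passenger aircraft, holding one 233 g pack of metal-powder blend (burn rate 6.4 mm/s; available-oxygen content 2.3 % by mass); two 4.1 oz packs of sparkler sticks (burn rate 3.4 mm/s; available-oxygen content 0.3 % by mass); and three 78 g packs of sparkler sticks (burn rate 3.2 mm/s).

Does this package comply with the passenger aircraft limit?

Yes

Metal-powder blend: burn rate 6.4 mm/s > 2.5 mm/s → Code DG2 (Flammable Solid).
With burn rate 3.4 mm/s (> 2.5 mm/s), the sparkler sticks fall in Code DG2.
With burn rate 3.2 mm/s (> 2.5 mm/s), the sparkler sticks fall in Code DG2.
Code DG2 net quantity: 233 g + (two 4.1 oz packs = 232.88 g) + (three 78 g packs = 234 g) = 699.88 g.
That is within the Code DG2 passenger aircraft limit of 1 kg.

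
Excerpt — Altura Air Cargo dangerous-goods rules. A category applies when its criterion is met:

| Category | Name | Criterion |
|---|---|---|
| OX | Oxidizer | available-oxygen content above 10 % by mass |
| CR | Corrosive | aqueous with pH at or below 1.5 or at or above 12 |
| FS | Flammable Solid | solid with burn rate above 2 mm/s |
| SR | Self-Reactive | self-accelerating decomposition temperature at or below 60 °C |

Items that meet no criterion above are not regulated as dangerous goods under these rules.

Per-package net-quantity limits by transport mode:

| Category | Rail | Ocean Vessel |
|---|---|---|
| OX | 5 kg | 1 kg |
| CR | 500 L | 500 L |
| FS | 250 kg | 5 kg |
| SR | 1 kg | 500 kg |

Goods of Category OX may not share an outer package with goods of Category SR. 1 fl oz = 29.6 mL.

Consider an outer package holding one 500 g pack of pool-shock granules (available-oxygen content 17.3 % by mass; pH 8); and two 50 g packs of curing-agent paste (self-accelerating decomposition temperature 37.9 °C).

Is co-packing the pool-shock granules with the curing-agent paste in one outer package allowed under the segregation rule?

Available-oxygen content 17.3 % by mass meets the Category OX criterion (Oxidizer), so the pool-shock granules are Category OX.
The curing-agent paste has self-accelerating decomposition temperature 37.9 °C, which is ≤ 60 °C, so it is Category SR (Self-Reactive).
Category OX and Category SR may not share an outer package.

No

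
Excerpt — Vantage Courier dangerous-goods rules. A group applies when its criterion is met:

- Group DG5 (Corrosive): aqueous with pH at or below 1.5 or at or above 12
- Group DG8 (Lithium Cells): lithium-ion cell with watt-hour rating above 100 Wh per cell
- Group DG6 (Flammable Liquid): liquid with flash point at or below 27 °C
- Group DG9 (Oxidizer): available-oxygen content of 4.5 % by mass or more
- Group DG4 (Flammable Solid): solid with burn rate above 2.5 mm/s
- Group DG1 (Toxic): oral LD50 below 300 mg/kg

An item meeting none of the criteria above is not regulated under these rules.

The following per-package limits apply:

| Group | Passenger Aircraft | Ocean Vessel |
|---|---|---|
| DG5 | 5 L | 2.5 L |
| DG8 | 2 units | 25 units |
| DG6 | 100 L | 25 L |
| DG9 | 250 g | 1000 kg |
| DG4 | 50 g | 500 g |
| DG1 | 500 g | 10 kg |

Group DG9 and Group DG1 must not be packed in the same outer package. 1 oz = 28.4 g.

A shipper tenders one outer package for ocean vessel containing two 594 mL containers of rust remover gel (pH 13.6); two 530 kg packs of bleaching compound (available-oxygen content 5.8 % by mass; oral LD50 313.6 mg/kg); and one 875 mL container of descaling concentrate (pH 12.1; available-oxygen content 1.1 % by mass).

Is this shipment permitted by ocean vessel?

The rust remover gel has pH 13.6, which is ≥ 12, so it is Group DG5 (Corrosive).
With available-oxygen content 5.8 % by mass (≥ 4.5 % by mass), the bleaching compound falls in Group DG9.
Descaling concentrate: pH 12.1 ≥ 12 → Group DG5 (Corrosive).
Group DG9 quantity: two 530 kg packs = 1060 kg.
That exceeds the Group DG9 ocean vessel limit of 1000 kg.
Group DG5 net quantity: (two 594 mL containers = 1.188 L) + 875 mL = 2.063 L.
2.063 L ≤ 2.5 L (ocean vessel limit, Group DG5) — within limit.
The segregation rule (Group DG9 with Group DG1) does not apply to Group DG9 with Group DG5.

No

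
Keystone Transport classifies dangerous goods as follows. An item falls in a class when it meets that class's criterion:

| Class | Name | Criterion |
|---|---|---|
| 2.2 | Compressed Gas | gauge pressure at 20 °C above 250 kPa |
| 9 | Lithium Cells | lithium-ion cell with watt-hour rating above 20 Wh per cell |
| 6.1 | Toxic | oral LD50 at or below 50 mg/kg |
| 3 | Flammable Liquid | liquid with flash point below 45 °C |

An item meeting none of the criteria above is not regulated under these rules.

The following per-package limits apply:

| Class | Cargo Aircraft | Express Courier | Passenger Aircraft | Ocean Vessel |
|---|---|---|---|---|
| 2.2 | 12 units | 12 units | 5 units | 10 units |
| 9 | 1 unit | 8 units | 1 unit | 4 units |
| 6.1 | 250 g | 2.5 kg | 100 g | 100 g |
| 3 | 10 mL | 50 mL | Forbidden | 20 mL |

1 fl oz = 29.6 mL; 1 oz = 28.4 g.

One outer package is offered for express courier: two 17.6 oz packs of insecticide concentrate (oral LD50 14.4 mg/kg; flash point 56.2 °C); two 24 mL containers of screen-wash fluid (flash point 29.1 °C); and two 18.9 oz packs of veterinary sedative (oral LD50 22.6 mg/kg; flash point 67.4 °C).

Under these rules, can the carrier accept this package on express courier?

The insecticide concentrate has oral LD50 14.4 mg/kg, which is ≤ 50 mg/kg, so it is Class 6.1 (Toxic).
The screen-wash fluid has flash point 29.1 °C, which is < 45 °C, so it is Class 3 (Flammable Liquid).
With oral LD50 22.6 mg/kg (≤ 50 mg/kg), the veterinary sedative falls in Class 6.1.
Class 6.1 net quantity: (two 17.6 oz packs = 999.68 g) + (two 18.9 oz packs = 1073.52 g) = 2073.2 g.
That is within the Class 6.1 express courier limit of 2.5 kg.
Class 3 quantity: two 24 mL containers = 48 mL.
That is within the Class 3 express courier limit of 50 mL.
Every hazard class is within its express courier limit and no segregation rule is violated.

Yes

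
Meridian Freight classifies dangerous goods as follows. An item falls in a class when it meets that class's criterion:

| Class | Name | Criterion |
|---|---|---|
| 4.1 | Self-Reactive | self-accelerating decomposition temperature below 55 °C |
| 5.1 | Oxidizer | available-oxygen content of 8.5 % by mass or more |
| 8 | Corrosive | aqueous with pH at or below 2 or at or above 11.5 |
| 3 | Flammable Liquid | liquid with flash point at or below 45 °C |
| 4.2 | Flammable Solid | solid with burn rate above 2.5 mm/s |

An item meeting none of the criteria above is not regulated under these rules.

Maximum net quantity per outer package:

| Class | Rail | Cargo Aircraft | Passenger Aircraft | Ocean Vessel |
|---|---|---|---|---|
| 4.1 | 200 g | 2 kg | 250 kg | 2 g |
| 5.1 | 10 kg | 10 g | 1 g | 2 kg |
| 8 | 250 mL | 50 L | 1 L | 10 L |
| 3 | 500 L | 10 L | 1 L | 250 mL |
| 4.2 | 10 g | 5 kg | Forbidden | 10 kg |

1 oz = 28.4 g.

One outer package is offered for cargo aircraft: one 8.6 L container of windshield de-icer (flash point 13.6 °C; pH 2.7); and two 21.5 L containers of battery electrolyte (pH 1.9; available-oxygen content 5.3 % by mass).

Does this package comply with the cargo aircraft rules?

Yes

Windshield de-icer: flash point 13.6 °C ≤ 45 °C → Class 3 (Flammable Liquid).
With pH 1.9 (≤ 2), the battery electrolyte falls in Class 8.
Class 3 quantity: 8.6 L.
8.6 L is within the cargo aircraft limit of 10 L for Class 3.
Class 8 quantity: two 21.5 L containers = 43 L.
43 L ≤ 50 L (cargo aircraft limit, Class 8) — within limit.
Every hazard class is within its cargo aircraft limit and no segregation rule is violated.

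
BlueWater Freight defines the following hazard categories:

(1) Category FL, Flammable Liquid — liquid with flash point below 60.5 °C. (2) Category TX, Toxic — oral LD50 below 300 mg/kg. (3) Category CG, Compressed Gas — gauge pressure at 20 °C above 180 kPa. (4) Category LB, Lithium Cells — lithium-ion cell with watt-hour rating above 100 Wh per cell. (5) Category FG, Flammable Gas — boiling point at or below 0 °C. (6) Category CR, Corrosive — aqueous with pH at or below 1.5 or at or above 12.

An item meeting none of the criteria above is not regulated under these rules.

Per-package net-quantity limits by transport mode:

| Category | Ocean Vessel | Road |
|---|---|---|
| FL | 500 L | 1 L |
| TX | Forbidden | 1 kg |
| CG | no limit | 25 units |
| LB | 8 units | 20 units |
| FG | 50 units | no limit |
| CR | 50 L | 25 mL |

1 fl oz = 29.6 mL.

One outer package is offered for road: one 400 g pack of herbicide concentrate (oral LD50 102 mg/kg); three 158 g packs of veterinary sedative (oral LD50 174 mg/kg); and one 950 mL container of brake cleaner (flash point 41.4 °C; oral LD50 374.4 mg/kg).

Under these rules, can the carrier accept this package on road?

With oral LD50 102 mg/kg (< 300 mg/kg), the herbicide concentrate falls in Category TX.
Veterinary sedative: oral LD50 174 mg/kg < 300 mg/kg → Category TX (Toxic).
With flash point 41.4 °C (< 60.5 °C), the brake cleaner falls in Category FL.
Total Category TX: 400 g + (three 158 g packs = 474 g) = 874 g.
874 g is within the road limit of 1 kg for Category TX.
Category FL quantity: 950 mL.
950 mL is within the road limit of 1 L for Category FL.
Every hazard category is within its road limit and no segregation rule is violated.

Yes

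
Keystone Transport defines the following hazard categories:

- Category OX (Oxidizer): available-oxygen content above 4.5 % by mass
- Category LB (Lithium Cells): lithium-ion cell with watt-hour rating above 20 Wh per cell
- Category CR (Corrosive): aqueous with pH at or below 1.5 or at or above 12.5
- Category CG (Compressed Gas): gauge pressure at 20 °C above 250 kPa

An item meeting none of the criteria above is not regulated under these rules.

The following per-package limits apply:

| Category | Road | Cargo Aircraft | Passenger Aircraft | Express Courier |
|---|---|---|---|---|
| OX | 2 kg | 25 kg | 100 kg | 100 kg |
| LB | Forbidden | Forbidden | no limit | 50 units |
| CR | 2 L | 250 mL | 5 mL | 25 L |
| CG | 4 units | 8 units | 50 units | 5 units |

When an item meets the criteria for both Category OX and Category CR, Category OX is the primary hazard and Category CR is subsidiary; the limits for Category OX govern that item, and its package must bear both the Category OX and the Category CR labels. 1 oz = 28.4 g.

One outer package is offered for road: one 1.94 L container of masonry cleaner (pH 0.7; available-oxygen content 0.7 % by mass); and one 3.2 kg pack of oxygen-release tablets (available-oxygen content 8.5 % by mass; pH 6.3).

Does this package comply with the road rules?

pH 0.7 meets the Category CR criterion (Corrosive), so the masonry cleaner is Category CR.
With available-oxygen content 8.5 % by mass (> 4.5 % by mass), the oxygen-release tablets fall in Category OX.
Category OX quantity: 3.2 kg.
That exceeds the Category OX road limit of 2 kg.
Category CR quantity: 1.94 L.
1.94 L is within the road limit of 2 L for Category CR.

No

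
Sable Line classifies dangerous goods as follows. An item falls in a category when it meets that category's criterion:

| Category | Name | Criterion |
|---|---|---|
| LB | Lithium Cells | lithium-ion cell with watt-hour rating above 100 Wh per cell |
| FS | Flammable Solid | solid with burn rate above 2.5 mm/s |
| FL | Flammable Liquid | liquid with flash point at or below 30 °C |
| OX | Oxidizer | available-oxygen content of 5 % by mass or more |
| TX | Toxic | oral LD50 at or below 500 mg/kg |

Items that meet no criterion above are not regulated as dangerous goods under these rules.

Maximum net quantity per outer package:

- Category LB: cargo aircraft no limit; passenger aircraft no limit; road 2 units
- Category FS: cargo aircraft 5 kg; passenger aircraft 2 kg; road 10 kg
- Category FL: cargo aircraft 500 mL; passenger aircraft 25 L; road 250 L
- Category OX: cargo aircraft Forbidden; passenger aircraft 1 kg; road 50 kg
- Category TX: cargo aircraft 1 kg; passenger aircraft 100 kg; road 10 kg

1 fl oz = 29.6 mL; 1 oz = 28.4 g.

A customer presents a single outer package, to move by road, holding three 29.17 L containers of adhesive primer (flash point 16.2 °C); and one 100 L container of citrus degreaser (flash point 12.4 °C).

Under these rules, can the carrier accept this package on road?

Yes

With flash point 16.2 °C (≤ 30 °C), the adhesive primer falls in Category FL.
With flash point 12.4 °C (≤ 30 °C), the citrus degreaser falls in Category FL.
Total Category FL: (three 29.17 L containers = 87.51 L) + 100 L = 187.51 L.
187.51 L is within the road limit of 250 L for Category FL.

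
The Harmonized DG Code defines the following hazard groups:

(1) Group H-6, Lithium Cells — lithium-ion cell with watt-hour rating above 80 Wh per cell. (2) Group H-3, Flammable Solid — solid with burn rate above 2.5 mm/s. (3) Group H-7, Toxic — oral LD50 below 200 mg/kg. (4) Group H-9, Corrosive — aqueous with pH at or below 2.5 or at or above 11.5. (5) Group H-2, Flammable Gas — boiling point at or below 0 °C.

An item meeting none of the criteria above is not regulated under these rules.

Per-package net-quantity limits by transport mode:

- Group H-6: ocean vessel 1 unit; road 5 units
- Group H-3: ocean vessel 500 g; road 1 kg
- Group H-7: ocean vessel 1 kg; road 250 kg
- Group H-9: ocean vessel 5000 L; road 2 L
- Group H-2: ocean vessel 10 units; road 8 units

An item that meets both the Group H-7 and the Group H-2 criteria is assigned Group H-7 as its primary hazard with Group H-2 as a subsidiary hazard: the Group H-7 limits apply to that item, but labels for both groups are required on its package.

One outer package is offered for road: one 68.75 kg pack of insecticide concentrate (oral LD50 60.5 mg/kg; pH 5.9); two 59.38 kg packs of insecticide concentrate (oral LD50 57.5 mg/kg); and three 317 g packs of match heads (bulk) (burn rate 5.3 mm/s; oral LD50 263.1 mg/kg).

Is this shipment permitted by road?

With oral LD50 60.5 mg/kg (< 200 mg/kg), the insecticide concentrate falls in Group H-7.
Oral LD50 57.5 mg/kg meets the Group H-7 criterion (Toxic), so the insecticide concentrate is Group H-7.
The match heads (bulk) have burn rate 5.3 mm/s, which is > 2.5 mm/s, so they are Group H-3 (Flammable Solid).
Total Group H-7: 68.75 kg + (two 59.38 kg packs = 118.76 kg) = 187.51 kg.
187.51 kg is within the road limit of 250 kg for Group H-7.
Group H-3 quantity: three 317 g packs = 951 g.
951 g ≤ 1 kg (road limit, Group H-3) — within limit.
Every hazard group is within its road limit and no segregation rule is violated.

Yes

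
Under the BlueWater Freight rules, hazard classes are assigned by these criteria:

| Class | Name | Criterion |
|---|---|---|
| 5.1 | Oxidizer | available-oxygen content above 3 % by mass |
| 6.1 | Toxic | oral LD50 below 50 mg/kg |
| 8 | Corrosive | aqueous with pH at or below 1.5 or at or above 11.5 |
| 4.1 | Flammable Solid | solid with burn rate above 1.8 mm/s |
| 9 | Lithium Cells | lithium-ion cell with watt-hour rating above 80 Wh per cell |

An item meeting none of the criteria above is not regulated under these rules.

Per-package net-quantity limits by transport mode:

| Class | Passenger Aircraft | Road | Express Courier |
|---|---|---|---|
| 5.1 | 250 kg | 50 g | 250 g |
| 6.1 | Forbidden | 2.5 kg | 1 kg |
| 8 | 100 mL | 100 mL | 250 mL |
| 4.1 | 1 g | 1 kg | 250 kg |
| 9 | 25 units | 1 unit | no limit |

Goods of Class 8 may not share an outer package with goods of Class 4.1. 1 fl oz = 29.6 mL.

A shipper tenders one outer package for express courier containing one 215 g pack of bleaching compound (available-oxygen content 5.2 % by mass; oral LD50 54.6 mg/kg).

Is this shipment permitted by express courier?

Yes

The bleaching compound has available-oxygen content 5.2 % by mass, which is > 3 % by mass, so it is Class 5.1 (Oxidizer).
Class 5.1 quantity: 215 g.
215 g ≤ 250 g (express courier limit, Class 5.1) — within limit.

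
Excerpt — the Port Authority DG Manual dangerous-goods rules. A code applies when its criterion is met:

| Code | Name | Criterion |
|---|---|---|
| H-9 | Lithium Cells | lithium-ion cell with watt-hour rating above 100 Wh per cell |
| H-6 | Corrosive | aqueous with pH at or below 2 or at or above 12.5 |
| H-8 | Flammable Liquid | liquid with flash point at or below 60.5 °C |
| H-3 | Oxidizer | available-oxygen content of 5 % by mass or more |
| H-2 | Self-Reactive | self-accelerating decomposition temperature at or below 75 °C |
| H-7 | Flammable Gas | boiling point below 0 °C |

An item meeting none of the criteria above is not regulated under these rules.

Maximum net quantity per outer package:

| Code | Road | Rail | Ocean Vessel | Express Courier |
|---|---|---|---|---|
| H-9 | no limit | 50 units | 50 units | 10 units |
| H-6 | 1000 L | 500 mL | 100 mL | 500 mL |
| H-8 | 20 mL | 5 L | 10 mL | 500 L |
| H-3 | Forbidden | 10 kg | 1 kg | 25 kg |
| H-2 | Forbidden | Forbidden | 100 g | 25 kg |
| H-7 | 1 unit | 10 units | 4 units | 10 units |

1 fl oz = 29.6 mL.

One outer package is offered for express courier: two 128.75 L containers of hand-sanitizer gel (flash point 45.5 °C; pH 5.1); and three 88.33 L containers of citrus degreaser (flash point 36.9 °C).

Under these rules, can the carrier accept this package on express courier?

With flash point 45.5 °C (≤ 60.5 °C), the hand-sanitizer gel falls in Code H-8.
The citrus degreaser has flash point 36.9 °C, which is ≤ 60.5 °C, so it is Code H-8 (Flammable Liquid).
Total Code H-8: (two 128.75 L containers = 257.5 L) + (three 88.33 L containers = 264.99 L) = 522.49 L.
That exceeds the Code H-8 express courier limit of 500 L.

No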